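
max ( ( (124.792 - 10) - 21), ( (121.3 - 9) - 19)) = 93.792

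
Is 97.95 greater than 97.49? Yes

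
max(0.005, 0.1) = 0.1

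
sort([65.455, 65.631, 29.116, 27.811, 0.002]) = [0.002, 27.811, 29.116, 65.455, 65.631]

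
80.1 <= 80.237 True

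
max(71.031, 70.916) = 71.031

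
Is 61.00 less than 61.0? No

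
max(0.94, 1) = 1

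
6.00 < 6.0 False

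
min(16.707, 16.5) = 16.5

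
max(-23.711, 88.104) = 88.104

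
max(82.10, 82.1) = 82.1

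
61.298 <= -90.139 False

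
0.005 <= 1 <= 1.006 True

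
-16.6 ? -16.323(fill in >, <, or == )<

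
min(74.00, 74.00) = 74.00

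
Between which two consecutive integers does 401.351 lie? 401 and 402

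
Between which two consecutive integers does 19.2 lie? 19 and 20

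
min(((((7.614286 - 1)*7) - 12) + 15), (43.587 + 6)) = 49.300002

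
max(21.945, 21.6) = 21.945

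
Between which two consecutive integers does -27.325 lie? -28 and -27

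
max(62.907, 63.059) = 63.059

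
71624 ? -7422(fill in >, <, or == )>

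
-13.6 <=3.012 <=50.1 True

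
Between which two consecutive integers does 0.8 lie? 0 and 1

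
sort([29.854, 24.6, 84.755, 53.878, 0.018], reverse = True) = [84.755, 53.878, 29.854, 24.6, 0.018]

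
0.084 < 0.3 True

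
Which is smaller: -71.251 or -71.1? -71.251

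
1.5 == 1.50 True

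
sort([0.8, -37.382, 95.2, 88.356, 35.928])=[-37.382, 0.8, 35.928, 88.356, 95.2]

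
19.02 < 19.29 True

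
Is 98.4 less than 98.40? No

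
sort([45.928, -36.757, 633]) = [-36.757, 45.928, 633]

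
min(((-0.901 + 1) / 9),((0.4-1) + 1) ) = 0.011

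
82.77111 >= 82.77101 True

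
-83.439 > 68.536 False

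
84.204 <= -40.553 False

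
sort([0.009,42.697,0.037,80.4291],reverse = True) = [80.4291,42.697,0.037,0.009]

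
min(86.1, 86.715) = 86.1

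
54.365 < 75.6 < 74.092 False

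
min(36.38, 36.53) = 36.38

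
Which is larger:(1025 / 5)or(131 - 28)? (1025 / 5)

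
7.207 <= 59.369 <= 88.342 True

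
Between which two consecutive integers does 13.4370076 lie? 13 and 14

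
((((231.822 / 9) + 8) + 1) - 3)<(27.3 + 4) False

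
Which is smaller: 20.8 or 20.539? 20.539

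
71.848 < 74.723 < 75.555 True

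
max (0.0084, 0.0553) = 0.0553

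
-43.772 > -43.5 False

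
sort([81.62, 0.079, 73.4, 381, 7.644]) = [0.079, 7.644, 73.4, 81.62, 381]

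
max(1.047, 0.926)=1.047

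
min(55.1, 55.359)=55.1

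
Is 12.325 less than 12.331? Yes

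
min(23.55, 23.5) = 23.5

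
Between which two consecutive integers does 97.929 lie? 97 and 98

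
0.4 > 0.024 True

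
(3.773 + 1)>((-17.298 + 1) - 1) True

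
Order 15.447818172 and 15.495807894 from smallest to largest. 15.447818172, 15.495807894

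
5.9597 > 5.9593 True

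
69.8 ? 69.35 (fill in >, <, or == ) >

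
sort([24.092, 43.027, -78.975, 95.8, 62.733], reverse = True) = [95.8, 62.733, 43.027, 24.092, -78.975]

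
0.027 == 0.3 False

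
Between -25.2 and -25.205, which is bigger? -25.2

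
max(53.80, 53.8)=53.8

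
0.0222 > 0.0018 True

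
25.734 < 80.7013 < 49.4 False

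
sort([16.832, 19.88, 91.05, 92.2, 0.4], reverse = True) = [92.2, 91.05, 19.88, 16.832, 0.4]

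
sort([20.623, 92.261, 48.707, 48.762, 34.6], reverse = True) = [92.261, 48.762, 48.707, 34.6, 20.623]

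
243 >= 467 False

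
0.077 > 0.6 False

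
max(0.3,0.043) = 0.3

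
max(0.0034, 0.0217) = 0.0217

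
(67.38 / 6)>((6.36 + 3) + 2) False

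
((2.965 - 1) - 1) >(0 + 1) False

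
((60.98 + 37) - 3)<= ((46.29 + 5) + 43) False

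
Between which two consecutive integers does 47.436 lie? 47 and 48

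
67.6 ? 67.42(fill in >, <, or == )>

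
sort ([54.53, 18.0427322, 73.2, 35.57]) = [18.0427322, 35.57, 54.53, 73.2]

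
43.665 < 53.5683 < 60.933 True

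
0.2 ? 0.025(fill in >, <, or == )>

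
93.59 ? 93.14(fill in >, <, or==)>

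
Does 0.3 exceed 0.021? Yes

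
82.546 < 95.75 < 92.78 False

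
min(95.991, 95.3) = 95.3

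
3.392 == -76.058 False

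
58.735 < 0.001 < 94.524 False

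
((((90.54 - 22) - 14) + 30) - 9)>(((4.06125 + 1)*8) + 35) True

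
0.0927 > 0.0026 True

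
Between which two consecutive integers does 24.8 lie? 24 and 25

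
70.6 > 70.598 True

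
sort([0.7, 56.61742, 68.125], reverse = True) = [68.125, 56.61742, 0.7]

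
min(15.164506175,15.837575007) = 15.164506175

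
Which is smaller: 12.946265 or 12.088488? 12.088488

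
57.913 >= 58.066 False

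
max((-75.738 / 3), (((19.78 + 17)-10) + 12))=38.78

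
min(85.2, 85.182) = 85.182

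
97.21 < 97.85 True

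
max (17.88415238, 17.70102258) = 17.88415238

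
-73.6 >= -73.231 False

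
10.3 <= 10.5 True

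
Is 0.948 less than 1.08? Yes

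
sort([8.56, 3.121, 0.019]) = [0.019, 3.121, 8.56]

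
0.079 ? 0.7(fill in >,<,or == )<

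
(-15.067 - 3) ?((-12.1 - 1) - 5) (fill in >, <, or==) >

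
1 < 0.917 False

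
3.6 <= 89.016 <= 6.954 False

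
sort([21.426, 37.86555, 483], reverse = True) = [483, 37.86555, 21.426]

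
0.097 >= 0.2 False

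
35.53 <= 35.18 False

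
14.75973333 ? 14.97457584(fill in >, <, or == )<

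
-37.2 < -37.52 False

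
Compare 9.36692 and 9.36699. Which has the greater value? 9.36699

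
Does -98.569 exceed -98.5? No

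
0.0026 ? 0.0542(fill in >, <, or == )<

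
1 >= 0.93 True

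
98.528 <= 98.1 False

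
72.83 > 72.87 False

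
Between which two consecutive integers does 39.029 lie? 39 and 40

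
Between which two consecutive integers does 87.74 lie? 87 and 88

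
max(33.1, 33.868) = 33.868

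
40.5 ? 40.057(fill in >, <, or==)>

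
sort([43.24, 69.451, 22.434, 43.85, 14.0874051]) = [14.0874051, 22.434, 43.24, 43.85, 69.451]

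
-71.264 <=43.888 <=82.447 True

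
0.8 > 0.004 True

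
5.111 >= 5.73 False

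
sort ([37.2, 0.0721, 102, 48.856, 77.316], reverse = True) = [102, 77.316, 48.856, 37.2, 0.0721]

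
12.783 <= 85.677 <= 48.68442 False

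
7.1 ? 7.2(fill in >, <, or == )<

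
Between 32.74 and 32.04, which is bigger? 32.74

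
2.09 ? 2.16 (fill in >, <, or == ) <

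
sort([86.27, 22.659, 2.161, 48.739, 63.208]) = [2.161, 22.659, 48.739, 63.208, 86.27]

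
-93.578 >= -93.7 True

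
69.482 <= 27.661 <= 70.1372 False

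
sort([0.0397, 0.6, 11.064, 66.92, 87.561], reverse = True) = [87.561, 66.92, 11.064, 0.6, 0.0397]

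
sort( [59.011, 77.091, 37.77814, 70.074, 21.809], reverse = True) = [77.091, 70.074, 59.011, 37.77814, 21.809]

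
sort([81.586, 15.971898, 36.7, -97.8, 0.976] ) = [-97.8, 0.976, 15.971898, 36.7, 81.586]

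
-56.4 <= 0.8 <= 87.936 True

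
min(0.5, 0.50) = 0.5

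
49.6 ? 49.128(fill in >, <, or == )>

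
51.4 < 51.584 True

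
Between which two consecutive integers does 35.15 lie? 35 and 36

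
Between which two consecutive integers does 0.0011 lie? 0 and 1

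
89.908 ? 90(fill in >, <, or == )<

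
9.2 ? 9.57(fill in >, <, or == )<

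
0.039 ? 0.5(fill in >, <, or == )<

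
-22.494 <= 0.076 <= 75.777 True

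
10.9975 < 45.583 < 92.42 True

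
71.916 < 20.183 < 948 False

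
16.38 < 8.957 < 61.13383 False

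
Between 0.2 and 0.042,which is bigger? 0.2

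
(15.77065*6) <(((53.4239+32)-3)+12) False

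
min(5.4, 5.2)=5.2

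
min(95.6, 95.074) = 95.074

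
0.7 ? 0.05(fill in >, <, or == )>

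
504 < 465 False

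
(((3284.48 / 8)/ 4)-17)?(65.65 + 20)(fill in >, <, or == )<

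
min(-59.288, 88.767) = -59.288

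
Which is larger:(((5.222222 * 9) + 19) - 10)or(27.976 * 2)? (((5.222222 * 9) + 19) - 10)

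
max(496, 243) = 496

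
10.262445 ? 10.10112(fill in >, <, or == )>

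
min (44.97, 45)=44.97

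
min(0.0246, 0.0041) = 0.0041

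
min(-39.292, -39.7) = -39.7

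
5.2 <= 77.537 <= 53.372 False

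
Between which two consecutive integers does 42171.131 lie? 42171 and 42172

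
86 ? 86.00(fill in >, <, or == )==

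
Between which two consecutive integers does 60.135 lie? 60 and 61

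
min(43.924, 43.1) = 43.1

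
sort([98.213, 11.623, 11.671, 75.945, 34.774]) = [11.623, 11.671, 34.774, 75.945, 98.213]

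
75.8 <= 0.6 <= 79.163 False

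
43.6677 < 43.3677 False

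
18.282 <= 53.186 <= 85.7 True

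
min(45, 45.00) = 45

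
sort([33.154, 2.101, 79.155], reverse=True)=[79.155, 33.154, 2.101]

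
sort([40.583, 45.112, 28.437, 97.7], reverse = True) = [97.7, 45.112, 40.583, 28.437]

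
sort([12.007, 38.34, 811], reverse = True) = [811, 38.34, 12.007]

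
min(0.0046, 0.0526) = 0.0046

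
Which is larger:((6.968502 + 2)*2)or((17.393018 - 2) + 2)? ((6.968502 + 2)*2)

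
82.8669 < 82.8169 False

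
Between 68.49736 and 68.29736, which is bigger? 68.49736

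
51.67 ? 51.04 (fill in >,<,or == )>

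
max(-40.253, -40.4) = -40.253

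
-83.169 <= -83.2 False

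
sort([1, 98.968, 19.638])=[1, 19.638, 98.968]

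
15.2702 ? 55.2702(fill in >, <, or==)<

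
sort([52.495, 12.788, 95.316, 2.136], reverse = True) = [95.316, 52.495, 12.788, 2.136]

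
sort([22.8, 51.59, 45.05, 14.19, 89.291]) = [14.19, 22.8, 45.05, 51.59, 89.291]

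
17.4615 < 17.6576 True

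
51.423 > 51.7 False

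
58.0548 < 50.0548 False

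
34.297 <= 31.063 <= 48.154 False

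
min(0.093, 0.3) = 0.093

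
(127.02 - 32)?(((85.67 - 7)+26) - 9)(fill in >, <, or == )<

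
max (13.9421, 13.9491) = 13.9491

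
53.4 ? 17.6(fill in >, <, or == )>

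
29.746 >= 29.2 True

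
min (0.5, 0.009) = 0.009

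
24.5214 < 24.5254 True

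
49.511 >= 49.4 True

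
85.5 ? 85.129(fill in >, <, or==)>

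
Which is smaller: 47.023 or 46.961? 46.961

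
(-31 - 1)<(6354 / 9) True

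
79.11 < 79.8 True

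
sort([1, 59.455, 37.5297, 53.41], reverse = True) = [59.455, 53.41, 37.5297, 1]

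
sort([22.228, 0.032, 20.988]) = [0.032, 20.988, 22.228]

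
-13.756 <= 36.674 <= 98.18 True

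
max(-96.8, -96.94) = -96.8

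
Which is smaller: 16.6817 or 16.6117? 16.6117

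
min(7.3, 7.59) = 7.3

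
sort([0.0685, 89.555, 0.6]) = [0.0685, 0.6, 89.555]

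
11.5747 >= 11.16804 True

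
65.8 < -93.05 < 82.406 False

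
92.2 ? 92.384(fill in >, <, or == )<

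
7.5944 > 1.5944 True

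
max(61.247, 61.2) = 61.247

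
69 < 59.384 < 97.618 False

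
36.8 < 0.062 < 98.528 False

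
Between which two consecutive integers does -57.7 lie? -58 and -57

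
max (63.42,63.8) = 63.8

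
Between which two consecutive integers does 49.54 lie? 49 and 50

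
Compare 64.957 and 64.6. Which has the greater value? 64.957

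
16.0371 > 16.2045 False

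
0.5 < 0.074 False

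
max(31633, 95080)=95080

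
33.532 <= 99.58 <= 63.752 False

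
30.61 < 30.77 True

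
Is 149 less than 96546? Yes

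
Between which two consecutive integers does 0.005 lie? 0 and 1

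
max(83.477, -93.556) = 83.477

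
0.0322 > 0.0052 True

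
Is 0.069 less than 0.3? Yes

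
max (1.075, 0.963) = 1.075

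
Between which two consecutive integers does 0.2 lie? 0 and 1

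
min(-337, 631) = -337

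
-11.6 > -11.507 False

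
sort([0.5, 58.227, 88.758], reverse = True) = [88.758, 58.227, 0.5]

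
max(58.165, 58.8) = 58.8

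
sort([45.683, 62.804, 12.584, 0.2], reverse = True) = [62.804, 45.683, 12.584, 0.2]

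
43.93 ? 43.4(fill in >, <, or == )>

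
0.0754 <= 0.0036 False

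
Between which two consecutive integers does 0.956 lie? 0 and 1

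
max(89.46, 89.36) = 89.46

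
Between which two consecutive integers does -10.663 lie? -11 and -10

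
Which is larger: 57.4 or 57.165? 57.4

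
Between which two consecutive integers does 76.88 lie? 76 and 77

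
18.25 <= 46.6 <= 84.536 True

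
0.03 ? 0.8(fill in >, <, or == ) <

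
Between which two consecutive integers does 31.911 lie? 31 and 32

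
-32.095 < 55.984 True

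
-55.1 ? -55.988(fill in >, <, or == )>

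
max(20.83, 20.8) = 20.83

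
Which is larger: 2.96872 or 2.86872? 2.96872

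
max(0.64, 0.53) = 0.64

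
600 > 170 True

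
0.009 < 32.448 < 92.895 True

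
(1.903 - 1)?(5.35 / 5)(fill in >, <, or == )<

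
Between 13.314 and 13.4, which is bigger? 13.4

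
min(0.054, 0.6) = 0.054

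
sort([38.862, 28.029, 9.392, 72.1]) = [9.392, 28.029, 38.862, 72.1]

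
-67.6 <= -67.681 False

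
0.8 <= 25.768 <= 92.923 True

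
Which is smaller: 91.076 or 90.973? 90.973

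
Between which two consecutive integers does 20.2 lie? 20 and 21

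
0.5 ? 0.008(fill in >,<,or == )>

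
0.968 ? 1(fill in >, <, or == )<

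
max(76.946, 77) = 77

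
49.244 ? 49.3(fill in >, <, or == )<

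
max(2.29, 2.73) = 2.73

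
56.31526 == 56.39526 False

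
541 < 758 True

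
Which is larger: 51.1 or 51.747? 51.747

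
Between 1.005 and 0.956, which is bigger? 1.005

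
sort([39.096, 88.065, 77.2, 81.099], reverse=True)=[88.065, 81.099, 77.2, 39.096]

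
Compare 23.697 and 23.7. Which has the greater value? 23.7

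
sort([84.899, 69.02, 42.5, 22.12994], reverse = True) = [84.899, 69.02, 42.5, 22.12994]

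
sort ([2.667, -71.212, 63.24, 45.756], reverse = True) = [63.24, 45.756, 2.667, -71.212]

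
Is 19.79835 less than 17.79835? No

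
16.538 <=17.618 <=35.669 True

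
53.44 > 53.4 True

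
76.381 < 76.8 True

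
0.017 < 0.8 True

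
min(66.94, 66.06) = 66.06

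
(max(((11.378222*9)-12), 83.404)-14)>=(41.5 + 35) False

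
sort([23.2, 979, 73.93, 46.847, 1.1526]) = [1.1526, 23.2, 46.847, 73.93, 979]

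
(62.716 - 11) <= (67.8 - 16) True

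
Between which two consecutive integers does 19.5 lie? 19 and 20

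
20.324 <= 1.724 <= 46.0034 False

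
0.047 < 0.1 True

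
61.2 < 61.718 True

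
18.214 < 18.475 True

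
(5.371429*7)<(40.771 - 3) True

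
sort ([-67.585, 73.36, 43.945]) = [-67.585, 43.945, 73.36]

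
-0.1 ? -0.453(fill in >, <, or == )>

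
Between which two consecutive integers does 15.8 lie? 15 and 16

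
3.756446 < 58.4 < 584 True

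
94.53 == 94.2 False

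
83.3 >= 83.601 False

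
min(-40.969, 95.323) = -40.969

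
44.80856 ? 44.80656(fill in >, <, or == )>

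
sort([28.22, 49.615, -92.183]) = [-92.183, 28.22, 49.615]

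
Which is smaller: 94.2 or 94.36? 94.2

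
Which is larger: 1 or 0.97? 1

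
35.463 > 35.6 False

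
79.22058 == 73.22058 False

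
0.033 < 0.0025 False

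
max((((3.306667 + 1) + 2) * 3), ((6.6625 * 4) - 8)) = 18.920001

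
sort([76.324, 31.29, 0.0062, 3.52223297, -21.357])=[-21.357, 0.0062, 3.52223297, 31.29, 76.324]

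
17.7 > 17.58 True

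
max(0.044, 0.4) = 0.4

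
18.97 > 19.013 False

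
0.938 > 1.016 False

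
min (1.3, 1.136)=1.136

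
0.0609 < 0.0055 False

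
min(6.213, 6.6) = 6.213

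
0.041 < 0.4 True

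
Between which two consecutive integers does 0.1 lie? 0 and 1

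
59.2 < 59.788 True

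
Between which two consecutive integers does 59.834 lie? 59 and 60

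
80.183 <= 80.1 False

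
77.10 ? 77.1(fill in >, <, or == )==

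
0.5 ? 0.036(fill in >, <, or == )>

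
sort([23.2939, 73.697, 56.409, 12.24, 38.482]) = [12.24, 23.2939, 38.482, 56.409, 73.697]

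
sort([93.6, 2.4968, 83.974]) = [2.4968, 83.974, 93.6]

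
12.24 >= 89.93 False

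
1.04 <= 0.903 False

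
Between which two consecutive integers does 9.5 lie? 9 and 10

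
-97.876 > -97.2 False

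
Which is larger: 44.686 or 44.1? 44.686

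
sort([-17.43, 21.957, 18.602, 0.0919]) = [-17.43, 0.0919, 18.602, 21.957]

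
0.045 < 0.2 True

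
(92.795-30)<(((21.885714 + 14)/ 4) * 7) True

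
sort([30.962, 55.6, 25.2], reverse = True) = [55.6, 30.962, 25.2]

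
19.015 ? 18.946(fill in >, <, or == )>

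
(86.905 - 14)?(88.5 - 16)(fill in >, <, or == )>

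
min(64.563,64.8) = 64.563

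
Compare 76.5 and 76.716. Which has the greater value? 76.716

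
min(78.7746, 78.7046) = 78.7046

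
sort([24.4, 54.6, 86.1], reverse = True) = [86.1, 54.6, 24.4]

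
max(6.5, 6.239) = 6.5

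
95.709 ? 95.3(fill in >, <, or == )>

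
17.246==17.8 False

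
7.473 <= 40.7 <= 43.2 True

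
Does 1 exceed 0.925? Yes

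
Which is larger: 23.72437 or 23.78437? 23.78437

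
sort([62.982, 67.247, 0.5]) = [0.5, 62.982, 67.247]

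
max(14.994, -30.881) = 14.994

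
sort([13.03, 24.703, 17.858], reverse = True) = [24.703, 17.858, 13.03]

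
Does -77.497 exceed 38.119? No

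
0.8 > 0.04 True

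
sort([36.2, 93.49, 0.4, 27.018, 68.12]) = [0.4, 27.018, 36.2, 68.12, 93.49]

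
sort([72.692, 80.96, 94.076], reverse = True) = [94.076, 80.96, 72.692]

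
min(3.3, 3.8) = 3.3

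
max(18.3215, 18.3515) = 18.3515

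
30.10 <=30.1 True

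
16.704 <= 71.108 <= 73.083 True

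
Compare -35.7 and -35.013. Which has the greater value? -35.013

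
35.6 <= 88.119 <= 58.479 False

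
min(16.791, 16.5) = 16.5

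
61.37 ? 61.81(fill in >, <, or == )<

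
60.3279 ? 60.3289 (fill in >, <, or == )<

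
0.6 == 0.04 False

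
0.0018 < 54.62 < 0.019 False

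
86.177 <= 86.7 True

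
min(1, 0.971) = 0.971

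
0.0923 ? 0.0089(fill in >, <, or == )>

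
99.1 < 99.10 False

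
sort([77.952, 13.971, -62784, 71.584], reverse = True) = [77.952, 71.584, 13.971, -62784]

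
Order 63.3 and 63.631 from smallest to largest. 63.3, 63.631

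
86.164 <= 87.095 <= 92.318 True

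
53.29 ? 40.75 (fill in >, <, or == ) >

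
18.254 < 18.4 True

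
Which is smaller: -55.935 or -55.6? -55.935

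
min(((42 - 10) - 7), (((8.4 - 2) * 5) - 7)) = 25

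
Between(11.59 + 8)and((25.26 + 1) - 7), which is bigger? (11.59 + 8)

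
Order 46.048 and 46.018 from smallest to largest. 46.018, 46.048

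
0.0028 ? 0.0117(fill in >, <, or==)<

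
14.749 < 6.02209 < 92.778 False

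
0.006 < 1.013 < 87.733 True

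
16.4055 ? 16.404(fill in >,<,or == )>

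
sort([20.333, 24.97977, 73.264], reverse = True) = [73.264, 24.97977, 20.333]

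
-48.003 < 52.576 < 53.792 True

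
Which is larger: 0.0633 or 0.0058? 0.0633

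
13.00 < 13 False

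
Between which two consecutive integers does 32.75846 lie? 32 and 33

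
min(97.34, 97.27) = 97.27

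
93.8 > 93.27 True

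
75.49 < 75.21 False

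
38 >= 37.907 True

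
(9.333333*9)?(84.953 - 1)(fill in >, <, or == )>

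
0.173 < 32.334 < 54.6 True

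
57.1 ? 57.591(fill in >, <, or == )<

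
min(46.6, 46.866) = 46.6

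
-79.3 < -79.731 False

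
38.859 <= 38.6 False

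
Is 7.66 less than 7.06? No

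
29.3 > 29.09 True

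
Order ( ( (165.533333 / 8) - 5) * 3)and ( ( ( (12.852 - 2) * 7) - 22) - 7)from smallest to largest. ( ( ( (12.852 - 2) * 7) - 22) - 7), ( ( (165.533333 / 8) - 5) * 3)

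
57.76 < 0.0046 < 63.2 False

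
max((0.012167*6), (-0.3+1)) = 0.7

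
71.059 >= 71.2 False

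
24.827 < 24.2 False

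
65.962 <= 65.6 False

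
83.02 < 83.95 True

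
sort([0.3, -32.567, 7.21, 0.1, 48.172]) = [-32.567, 0.1, 0.3, 7.21, 48.172]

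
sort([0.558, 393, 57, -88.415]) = [-88.415, 0.558, 57, 393]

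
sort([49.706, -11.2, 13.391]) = [-11.2, 13.391, 49.706]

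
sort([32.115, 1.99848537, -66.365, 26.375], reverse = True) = [32.115, 26.375, 1.99848537, -66.365]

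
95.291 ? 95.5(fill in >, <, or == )<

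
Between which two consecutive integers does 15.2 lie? 15 and 16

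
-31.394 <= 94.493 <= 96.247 True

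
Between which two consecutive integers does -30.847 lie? -31 and -30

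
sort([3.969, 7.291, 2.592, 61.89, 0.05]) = [0.05, 2.592, 3.969, 7.291, 61.89]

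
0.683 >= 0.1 True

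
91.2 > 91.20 False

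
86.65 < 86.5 False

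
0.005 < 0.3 True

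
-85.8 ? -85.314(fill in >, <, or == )<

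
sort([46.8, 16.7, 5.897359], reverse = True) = [46.8, 16.7, 5.897359]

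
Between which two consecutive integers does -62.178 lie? -63 and -62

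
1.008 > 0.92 True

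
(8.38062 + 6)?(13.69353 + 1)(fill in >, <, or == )<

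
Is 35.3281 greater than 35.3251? Yes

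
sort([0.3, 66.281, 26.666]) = [0.3, 26.666, 66.281]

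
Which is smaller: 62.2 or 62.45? 62.2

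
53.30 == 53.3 True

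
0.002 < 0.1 True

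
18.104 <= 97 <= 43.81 False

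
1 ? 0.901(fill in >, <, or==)>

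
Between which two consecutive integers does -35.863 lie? -36 and -35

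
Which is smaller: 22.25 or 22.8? 22.25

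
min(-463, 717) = -463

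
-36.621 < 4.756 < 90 True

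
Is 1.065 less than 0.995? No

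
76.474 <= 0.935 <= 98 False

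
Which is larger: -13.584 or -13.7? -13.584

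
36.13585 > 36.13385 True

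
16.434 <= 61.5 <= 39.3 False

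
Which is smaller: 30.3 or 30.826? 30.3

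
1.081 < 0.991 False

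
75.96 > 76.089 False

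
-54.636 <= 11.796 True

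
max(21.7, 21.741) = 21.741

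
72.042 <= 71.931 False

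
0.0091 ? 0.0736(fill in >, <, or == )<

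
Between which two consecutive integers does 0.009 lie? 0 and 1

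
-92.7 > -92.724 True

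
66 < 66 False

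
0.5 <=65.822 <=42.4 False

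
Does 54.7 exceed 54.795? No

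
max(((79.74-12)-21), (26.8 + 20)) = 46.8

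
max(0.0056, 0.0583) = 0.0583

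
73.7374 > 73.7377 False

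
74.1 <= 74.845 True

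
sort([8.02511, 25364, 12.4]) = [8.02511, 12.4, 25364]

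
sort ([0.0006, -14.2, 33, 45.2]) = [-14.2, 0.0006, 33, 45.2]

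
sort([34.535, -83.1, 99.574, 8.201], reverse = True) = [99.574, 34.535, 8.201, -83.1]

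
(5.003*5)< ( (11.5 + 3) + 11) True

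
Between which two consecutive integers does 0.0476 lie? 0 and 1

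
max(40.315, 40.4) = 40.4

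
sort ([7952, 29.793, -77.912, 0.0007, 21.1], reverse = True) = [7952, 29.793, 21.1, 0.0007, -77.912]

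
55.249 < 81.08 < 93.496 True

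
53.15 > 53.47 False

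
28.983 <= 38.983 True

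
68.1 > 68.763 False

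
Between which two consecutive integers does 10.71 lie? 10 and 11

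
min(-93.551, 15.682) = -93.551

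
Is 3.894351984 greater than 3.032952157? Yes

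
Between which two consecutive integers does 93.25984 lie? 93 and 94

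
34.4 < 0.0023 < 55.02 False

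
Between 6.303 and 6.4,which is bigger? 6.4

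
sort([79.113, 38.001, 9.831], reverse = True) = [79.113, 38.001, 9.831]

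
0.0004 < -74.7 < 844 False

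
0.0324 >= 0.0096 True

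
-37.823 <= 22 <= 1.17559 False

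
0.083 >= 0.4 False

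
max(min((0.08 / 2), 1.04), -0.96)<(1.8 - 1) True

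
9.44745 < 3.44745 False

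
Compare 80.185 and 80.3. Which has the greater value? 80.3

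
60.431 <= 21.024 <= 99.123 False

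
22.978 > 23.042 False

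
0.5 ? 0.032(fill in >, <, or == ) >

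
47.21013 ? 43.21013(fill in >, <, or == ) >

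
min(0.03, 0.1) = 0.03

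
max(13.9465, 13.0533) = 13.9465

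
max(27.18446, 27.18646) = 27.18646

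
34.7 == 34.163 False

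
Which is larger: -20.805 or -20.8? -20.8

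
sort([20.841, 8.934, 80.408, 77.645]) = [8.934, 20.841, 77.645, 80.408]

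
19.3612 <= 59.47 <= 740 True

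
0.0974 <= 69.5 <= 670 True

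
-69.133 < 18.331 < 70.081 True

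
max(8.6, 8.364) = 8.6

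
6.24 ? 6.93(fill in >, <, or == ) <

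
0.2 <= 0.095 False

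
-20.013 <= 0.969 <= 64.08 True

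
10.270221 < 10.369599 True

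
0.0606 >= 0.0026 True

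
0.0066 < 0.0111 True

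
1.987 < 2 True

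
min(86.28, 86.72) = 86.28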